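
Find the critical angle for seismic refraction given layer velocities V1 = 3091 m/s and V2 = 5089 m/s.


V1/V2 = 3091/5089 = 0.607388
theta_c = arcsin(0.607388) = 37.4009 degrees

37.4009


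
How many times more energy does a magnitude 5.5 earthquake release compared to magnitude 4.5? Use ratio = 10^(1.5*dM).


M2 - M1 = 5.5 - 4.5 = 1.0
1.5 * 1.0 = 1.5
ratio = 10^1.5 = 31.62

31.62


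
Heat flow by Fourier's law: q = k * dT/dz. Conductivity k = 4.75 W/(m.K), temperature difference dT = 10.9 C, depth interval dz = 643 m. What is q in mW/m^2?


q = k * dT / dz * 1000
= 4.75 * 10.9 / 643 * 1000
= 0.080521 * 1000
= 80.521 mW/m^2

80.521


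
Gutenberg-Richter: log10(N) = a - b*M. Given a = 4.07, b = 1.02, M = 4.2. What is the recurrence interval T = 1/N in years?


log10(N) = 4.07 - 1.02*4.2 = -0.214
N = 10^-0.214 = 0.610942
T = 1/N = 1/0.610942 = 1.6368 years

1.6368


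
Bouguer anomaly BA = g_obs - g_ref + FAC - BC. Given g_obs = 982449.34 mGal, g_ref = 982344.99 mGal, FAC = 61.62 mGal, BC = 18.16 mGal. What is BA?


BA = g_obs - g_ref + FAC - BC
= 982449.34 - 982344.99 + 61.62 - 18.16
= 147.81 mGal

147.81


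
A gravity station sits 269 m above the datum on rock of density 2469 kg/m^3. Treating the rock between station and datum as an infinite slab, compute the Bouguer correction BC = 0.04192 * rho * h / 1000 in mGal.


BC = 0.04192 * rho * h / 1000
= 0.04192 * 2469 * 269 / 1000
= 27.8416 mGal

27.8416


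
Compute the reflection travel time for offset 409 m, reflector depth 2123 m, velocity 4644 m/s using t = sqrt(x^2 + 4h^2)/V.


x^2 + 4h^2 = 409^2 + 4*2123^2 = 167281 + 18028516 = 18195797
sqrt(18195797) = 4265.6532
t = 4265.6532 / 4644 = 0.9185 s

0.9185


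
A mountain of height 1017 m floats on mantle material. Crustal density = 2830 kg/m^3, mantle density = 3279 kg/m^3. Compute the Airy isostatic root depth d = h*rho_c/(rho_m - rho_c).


rho_m - rho_c = 3279 - 2830 = 449
d = 1017 * 2830 / 449
= 2878110 / 449
= 6410.04 m

6410.04


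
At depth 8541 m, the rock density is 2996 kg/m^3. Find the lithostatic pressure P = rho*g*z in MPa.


P = rho * g * z / 1e6
= 2996 * 9.81 * 8541 / 1e6
= 251026481.16 / 1e6
= 251.0265 MPa

251.0265


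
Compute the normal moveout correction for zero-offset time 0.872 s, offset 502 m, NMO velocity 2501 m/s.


x/Vnmo = 502/2501 = 0.20072
(x/Vnmo)^2 = 0.040288
t0^2 = 0.760384
sqrt(0.760384 + 0.040288) = 0.894803
dt = 0.894803 - 0.872 = 0.022803

0.022803


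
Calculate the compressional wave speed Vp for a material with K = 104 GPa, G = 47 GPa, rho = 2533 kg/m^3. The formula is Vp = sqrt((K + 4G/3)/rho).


First compute the effective modulus:
K + 4G/3 = 104e9 + 4*47e9/3 = 166666666666.67 Pa
Then divide by density:
166666666666.67 / 2533 = 65798131.3331 Pa/(kg/m^3)
Take the square root:
Vp = sqrt(65798131.3331) = 8111.6 m/s

8111.6


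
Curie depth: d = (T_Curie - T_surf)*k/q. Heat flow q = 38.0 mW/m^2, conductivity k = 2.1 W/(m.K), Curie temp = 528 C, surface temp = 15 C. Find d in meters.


T_Curie - T_surf = 528 - 15 = 513 C
Convert q to W/m^2: 38.0 mW/m^2 = 0.038 W/m^2
d = 513 * 2.1 / 0.038 = 28350.0 m

28350.0


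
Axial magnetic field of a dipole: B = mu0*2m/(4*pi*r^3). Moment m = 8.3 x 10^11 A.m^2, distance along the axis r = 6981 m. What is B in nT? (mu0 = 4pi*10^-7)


m = 8.3 x 10^11 = 830000000000 A.m^2
2m = 1660000000000 A.m^2
r^3 = 6981^3 = 340214574141
B = (4pi*10^-7) * 1660000000000 / (4*pi * 340214574141) * 1e9
= 2086017.521984 / 4275262427062.18 * 1e9
= 487.9274 nT

487.9274


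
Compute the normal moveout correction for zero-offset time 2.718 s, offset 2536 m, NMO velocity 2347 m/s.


x/Vnmo = 2536/2347 = 1.080528
(x/Vnmo)^2 = 1.167541
t0^2 = 7.387524
sqrt(7.387524 + 1.167541) = 2.924904
dt = 2.924904 - 2.718 = 0.206904

0.206904


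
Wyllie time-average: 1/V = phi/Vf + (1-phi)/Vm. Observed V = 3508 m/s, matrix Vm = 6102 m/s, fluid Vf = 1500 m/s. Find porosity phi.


1/V - 1/Vm = 1/3508 - 1/6102 = 0.00012118
1/Vf - 1/Vm = 1/1500 - 1/6102 = 0.00050279
phi = 0.00012118 / 0.00050279 = 0.241

0.241


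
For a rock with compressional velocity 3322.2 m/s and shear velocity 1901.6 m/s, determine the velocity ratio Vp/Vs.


Vp/Vs = 3322.2 / 1901.6
= 1.7471

1.7471


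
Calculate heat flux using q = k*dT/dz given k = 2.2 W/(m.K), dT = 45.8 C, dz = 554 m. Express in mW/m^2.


q = k * dT / dz * 1000
= 2.2 * 45.8 / 554 * 1000
= 0.181877 * 1000
= 181.8773 mW/m^2

181.8773


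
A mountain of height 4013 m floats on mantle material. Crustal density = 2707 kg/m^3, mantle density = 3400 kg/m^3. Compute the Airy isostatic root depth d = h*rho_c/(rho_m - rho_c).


rho_m - rho_c = 3400 - 2707 = 693
d = 4013 * 2707 / 693
= 10863191 / 693
= 15675.6 m

15675.6


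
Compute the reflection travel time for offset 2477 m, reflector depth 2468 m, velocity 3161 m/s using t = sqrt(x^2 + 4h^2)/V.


x^2 + 4h^2 = 2477^2 + 4*2468^2 = 6135529 + 24364096 = 30499625
sqrt(30499625) = 5522.6466
t = 5522.6466 / 3161 = 1.7471 s

1.7471


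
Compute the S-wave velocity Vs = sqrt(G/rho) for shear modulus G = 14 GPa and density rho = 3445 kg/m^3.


Convert G to Pa: G = 14e9 Pa
Compute G/rho = 14e9 / 3445 = 4063860.6676
Vs = sqrt(4063860.6676) = 2015.9 m/s

2015.9


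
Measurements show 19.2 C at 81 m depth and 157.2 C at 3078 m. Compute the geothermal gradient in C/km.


dT = 157.2 - 19.2 = 138.0 C
dz = 3078 - 81 = 2997 m
gradient = dT/dz * 1000 = 138.0/2997 * 1000 = 46.046 C/km

46.046


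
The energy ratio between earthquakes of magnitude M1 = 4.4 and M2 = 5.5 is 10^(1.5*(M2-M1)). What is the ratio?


M2 - M1 = 5.5 - 4.4 = 1.1
1.5 * 1.1 = 1.65
ratio = 10^1.65 = 44.67

44.67


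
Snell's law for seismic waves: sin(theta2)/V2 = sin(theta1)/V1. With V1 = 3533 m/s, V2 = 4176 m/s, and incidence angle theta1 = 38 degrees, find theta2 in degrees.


sin(theta1) = sin(38 deg) = 0.615661
sin(theta2) = V2/V1 * sin(theta1) = 4176/3533 * 0.615661 = 0.727711
theta2 = arcsin(0.727711) = 46.6948 degrees

46.6948


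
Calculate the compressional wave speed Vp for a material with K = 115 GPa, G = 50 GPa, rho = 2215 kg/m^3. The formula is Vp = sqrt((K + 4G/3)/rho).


First compute the effective modulus:
K + 4G/3 = 115e9 + 4*50e9/3 = 181666666666.67 Pa
Then divide by density:
181666666666.67 / 2215 = 82016553.7998 Pa/(kg/m^3)
Take the square root:
Vp = sqrt(82016553.7998) = 9056.3 m/s

9056.3


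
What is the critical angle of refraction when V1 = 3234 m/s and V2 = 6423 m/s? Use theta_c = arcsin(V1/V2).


V1/V2 = 3234/6423 = 0.503503
theta_c = arcsin(0.503503) = 30.232 degrees

30.232


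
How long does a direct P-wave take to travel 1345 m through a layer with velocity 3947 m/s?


t = x / V
= 1345 / 3947
= 0.3408 s

0.3408


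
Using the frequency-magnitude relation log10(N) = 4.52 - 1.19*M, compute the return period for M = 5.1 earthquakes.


log10(N) = 4.52 - 1.19*5.1 = -1.549
N = 10^-1.549 = 0.028249
T = 1/N = 1/0.028249 = 35.3997 years

35.3997


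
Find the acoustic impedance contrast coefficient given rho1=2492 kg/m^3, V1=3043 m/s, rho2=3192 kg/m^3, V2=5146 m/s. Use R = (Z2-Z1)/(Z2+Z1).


Z1 = 2492 * 3043 = 7583156
Z2 = 3192 * 5146 = 16426032
R = (16426032 - 7583156) / (16426032 + 7583156) = 8842876 / 24009188 = 0.3683

0.3683


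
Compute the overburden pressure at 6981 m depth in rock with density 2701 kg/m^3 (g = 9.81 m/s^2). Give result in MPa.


P = rho * g * z / 1e6
= 2701 * 9.81 * 6981 / 1e6
= 184974230.61 / 1e6
= 184.9742 MPa

184.9742


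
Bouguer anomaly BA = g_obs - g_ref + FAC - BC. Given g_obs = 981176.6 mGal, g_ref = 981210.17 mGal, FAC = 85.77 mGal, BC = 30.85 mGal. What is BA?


BA = g_obs - g_ref + FAC - BC
= 981176.6 - 981210.17 + 85.77 - 30.85
= 21.35 mGal

21.35


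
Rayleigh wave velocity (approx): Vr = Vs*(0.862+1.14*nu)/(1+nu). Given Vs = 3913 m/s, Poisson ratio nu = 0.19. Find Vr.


Numerator factor = 0.862 + 1.14*0.19 = 1.0786
Denominator = 1 + 0.19 = 1.19
Vr = 3913 * 1.0786 / 1.19 = 3546.69 m/s

3546.69


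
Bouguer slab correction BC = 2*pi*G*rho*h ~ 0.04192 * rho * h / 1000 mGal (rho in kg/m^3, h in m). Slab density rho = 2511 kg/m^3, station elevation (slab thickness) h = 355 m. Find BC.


BC = 0.04192 * rho * h / 1000
= 0.04192 * 2511 * 355 / 1000
= 37.3677 mGal

37.3677


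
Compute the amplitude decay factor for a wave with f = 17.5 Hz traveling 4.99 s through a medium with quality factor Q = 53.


pi*f*t/Q = pi*17.5*4.99/53 = 5.176218
A/A0 = exp(-5.176218) = 0.005649

0.005649


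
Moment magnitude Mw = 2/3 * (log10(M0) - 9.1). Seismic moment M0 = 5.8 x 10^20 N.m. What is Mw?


log10(M0) = log10(5.8 x 10^20) = 20.7634
Mw = 2/3 * (20.7634 - 9.1)
= 2/3 * 11.6634
= 7.78

7.78


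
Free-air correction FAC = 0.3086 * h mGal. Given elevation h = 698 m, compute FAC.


FAC = 0.3086 * h
= 0.3086 * 698
= 215.4028 mGal

215.4028


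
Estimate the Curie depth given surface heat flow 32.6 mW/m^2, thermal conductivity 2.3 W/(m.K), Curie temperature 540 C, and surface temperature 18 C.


T_Curie - T_surf = 540 - 18 = 522 C
Convert q to W/m^2: 32.6 mW/m^2 = 0.0326 W/m^2
d = 522 * 2.3 / 0.0326 = 36828.22 m

36828.22


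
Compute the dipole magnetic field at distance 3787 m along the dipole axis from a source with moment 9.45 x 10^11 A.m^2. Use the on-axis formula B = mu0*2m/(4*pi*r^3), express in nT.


m = 9.45 x 10^11 = 945000000000 A.m^2
2m = 1890000000000 A.m^2
r^3 = 3787^3 = 54310764403
B = (4pi*10^-7) * 1890000000000 / (4*pi * 54310764403) * 1e9
= 2375044.046114 / 682489193837.24 * 1e9
= 3479.9731 nT

3479.9731


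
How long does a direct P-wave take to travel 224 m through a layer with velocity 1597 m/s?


t = x / V
= 224 / 1597
= 0.1403 s

0.1403


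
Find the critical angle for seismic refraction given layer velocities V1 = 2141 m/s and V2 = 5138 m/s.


V1/V2 = 2141/5138 = 0.416699
theta_c = arcsin(0.416699) = 24.6264 degrees

24.6264


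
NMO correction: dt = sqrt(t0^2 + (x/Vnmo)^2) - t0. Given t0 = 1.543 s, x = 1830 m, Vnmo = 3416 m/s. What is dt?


x/Vnmo = 1830/3416 = 0.535714
(x/Vnmo)^2 = 0.28699
t0^2 = 2.380849
sqrt(2.380849 + 0.28699) = 1.633352
dt = 1.633352 - 1.543 = 0.090352

0.090352


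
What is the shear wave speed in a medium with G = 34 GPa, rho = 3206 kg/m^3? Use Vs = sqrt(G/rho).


Convert G to Pa: G = 34e9 Pa
Compute G/rho = 34e9 / 3206 = 10605115.4086
Vs = sqrt(10605115.4086) = 3256.55 m/s

3256.55


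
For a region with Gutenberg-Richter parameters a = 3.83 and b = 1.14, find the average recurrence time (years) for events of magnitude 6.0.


log10(N) = 3.83 - 1.14*6.0 = -3.01
N = 10^-3.01 = 0.000977
T = 1/N = 1/0.000977 = 1023.293 years

1023.293


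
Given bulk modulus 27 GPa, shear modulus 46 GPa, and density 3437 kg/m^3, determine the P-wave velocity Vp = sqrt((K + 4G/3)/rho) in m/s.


First compute the effective modulus:
K + 4G/3 = 27e9 + 4*46e9/3 = 88333333333.33 Pa
Then divide by density:
88333333333.33 / 3437 = 25700707.9818 Pa/(kg/m^3)
Take the square root:
Vp = sqrt(25700707.9818) = 5069.59 m/s

5069.59


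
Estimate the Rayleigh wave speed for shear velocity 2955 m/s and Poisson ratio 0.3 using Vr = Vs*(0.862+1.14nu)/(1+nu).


Numerator factor = 0.862 + 1.14*0.3 = 1.204
Denominator = 1 + 0.3 = 1.3
Vr = 2955 * 1.204 / 1.3 = 2736.78 m/s

2736.78


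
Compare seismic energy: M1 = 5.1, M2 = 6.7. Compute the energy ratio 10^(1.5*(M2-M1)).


M2 - M1 = 6.7 - 5.1 = 1.6
1.5 * 1.6 = 2.4
ratio = 10^2.4 = 251.19

251.19


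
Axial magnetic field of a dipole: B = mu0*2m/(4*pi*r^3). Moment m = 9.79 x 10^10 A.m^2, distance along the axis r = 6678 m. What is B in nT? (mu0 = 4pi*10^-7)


m = 9.79 x 10^10 = 97900000000 A.m^2
2m = 195800000000 A.m^2
r^3 = 6678^3 = 297809977752
B = (4pi*10^-7) * 195800000000 / (4*pi * 297809977752) * 1e9
= 246049.536629 / 3742390553085.69 * 1e9
= 65.7466 nT

65.7466


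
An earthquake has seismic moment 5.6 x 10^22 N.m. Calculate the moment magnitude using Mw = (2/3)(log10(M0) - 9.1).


log10(M0) = log10(5.6 x 10^22) = 22.7482
Mw = 2/3 * (22.7482 - 9.1)
= 2/3 * 13.6482
= 9.1

9.1


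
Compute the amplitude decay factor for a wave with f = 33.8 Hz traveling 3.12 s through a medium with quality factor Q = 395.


pi*f*t/Q = pi*33.8*3.12/395 = 0.838734
A/A0 = exp(-0.838734) = 0.432258

0.432258


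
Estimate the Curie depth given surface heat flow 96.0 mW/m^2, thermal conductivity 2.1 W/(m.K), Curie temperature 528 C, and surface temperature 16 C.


T_Curie - T_surf = 528 - 16 = 512 C
Convert q to W/m^2: 96.0 mW/m^2 = 0.096 W/m^2
d = 512 * 2.1 / 0.096 = 11200.0 m

11200.0


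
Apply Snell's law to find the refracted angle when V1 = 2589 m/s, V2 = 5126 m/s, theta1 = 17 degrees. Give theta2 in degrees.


sin(theta1) = sin(17 deg) = 0.292372
sin(theta2) = V2/V1 * sin(theta1) = 5126/2589 * 0.292372 = 0.578871
theta2 = arcsin(0.578871) = 35.3712 degrees

35.3712


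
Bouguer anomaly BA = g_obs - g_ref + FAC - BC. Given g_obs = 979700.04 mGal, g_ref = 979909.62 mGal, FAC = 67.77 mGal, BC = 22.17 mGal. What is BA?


BA = g_obs - g_ref + FAC - BC
= 979700.04 - 979909.62 + 67.77 - 22.17
= -163.98 mGal

-163.98


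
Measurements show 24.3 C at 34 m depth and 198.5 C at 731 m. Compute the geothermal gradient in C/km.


dT = 198.5 - 24.3 = 174.2 C
dz = 731 - 34 = 697 m
gradient = dT/dz * 1000 = 174.2/697 * 1000 = 249.9283 C/km

249.9283


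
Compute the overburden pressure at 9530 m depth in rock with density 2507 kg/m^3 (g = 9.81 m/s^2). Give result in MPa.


P = rho * g * z / 1e6
= 2507 * 9.81 * 9530 / 1e6
= 234377675.1 / 1e6
= 234.3777 MPa

234.3777


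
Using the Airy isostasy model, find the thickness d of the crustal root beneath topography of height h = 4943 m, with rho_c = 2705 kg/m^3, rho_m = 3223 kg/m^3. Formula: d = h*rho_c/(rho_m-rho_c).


rho_m - rho_c = 3223 - 2705 = 518
d = 4943 * 2705 / 518
= 13370815 / 518
= 25812.38 m

25812.38


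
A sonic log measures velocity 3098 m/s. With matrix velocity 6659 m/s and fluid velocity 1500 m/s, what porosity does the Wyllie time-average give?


1/V - 1/Vm = 1/3098 - 1/6659 = 0.00017262
1/Vf - 1/Vm = 1/1500 - 1/6659 = 0.00051649
phi = 0.00017262 / 0.00051649 = 0.3342

0.3342


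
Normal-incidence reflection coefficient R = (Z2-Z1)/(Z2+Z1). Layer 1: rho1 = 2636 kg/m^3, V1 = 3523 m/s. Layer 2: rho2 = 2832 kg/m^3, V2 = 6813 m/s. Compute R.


Z1 = 2636 * 3523 = 9286628
Z2 = 2832 * 6813 = 19294416
R = (19294416 - 9286628) / (19294416 + 9286628) = 10007788 / 28581044 = 0.3502

0.3502


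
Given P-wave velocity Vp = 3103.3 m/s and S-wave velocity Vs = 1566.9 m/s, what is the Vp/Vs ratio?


Vp/Vs = 3103.3 / 1566.9
= 1.9805

1.9805


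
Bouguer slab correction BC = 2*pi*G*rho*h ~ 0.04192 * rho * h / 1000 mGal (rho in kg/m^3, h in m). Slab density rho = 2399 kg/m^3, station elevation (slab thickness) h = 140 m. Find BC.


BC = 0.04192 * rho * h / 1000
= 0.04192 * 2399 * 140 / 1000
= 14.0793 mGal

14.0793


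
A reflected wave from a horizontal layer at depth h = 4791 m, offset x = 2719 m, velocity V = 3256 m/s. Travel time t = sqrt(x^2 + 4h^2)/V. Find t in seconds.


x^2 + 4h^2 = 2719^2 + 4*4791^2 = 7392961 + 91814724 = 99207685
sqrt(99207685) = 9960.3055
t = 9960.3055 / 3256 = 3.0591 s

3.0591


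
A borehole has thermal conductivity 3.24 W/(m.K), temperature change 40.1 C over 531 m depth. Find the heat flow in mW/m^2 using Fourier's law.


q = k * dT / dz * 1000
= 3.24 * 40.1 / 531 * 1000
= 0.244678 * 1000
= 244.678 mW/m^2

244.678


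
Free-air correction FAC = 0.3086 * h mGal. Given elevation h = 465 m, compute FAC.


FAC = 0.3086 * h
= 0.3086 * 465
= 143.499 mGal

143.499


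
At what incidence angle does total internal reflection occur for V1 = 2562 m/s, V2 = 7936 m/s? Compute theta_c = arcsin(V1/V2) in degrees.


V1/V2 = 2562/7936 = 0.322833
theta_c = arcsin(0.322833) = 18.8343 degrees

18.8343


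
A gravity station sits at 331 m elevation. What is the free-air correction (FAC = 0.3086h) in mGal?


FAC = 0.3086 * h
= 0.3086 * 331
= 102.1466 mGal

102.1466


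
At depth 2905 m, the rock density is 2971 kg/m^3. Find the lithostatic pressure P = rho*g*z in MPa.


P = rho * g * z / 1e6
= 2971 * 9.81 * 2905 / 1e6
= 84667706.55 / 1e6
= 84.6677 MPa

84.6677


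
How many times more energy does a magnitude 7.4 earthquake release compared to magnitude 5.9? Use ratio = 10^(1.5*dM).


M2 - M1 = 7.4 - 5.9 = 1.5
1.5 * 1.5 = 2.25
ratio = 10^2.25 = 177.83

177.83


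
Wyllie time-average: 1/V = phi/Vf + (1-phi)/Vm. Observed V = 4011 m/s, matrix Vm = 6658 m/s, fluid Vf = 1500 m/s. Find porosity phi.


1/V - 1/Vm = 1/4011 - 1/6658 = 9.912e-05
1/Vf - 1/Vm = 1/1500 - 1/6658 = 0.00051647
phi = 9.912e-05 / 0.00051647 = 0.1919

0.1919


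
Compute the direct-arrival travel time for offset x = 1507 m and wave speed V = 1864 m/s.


t = x / V
= 1507 / 1864
= 0.8085 s

0.8085


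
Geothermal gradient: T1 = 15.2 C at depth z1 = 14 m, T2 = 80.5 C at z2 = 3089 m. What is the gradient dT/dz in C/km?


dT = 80.5 - 15.2 = 65.3 C
dz = 3089 - 14 = 3075 m
gradient = dT/dz * 1000 = 65.3/3075 * 1000 = 21.2358 C/km

21.2358


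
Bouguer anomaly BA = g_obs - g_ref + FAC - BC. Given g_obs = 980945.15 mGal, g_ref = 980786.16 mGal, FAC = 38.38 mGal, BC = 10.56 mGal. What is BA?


BA = g_obs - g_ref + FAC - BC
= 980945.15 - 980786.16 + 38.38 - 10.56
= 186.81 mGal

186.81


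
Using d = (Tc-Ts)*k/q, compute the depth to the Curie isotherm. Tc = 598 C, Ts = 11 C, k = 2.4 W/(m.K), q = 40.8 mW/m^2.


T_Curie - T_surf = 598 - 11 = 587 C
Convert q to W/m^2: 40.8 mW/m^2 = 0.0408 W/m^2
d = 587 * 2.4 / 0.0408 = 34529.41 m

34529.41


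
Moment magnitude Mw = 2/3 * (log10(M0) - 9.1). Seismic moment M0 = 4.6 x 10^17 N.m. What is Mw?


log10(M0) = log10(4.6 x 10^17) = 17.6628
Mw = 2/3 * (17.6628 - 9.1)
= 2/3 * 8.5628
= 5.71

5.71


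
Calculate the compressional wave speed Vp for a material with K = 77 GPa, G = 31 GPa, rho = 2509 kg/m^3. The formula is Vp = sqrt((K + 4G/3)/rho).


First compute the effective modulus:
K + 4G/3 = 77e9 + 4*31e9/3 = 118333333333.33 Pa
Then divide by density:
118333333333.33 / 2509 = 47163544.5729 Pa/(kg/m^3)
Take the square root:
Vp = sqrt(47163544.5729) = 6867.57 m/s

6867.57


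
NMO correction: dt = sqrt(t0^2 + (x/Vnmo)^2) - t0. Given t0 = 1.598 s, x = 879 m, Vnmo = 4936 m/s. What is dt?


x/Vnmo = 879/4936 = 0.178079
(x/Vnmo)^2 = 0.031712
t0^2 = 2.553604
sqrt(2.553604 + 0.031712) = 1.607892
dt = 1.607892 - 1.598 = 0.009892

0.009892


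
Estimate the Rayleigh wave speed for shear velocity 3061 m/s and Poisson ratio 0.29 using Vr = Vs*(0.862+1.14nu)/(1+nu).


Numerator factor = 0.862 + 1.14*0.29 = 1.1926
Denominator = 1 + 0.29 = 1.29
Vr = 3061 * 1.1926 / 1.29 = 2829.88 m/s

2829.88


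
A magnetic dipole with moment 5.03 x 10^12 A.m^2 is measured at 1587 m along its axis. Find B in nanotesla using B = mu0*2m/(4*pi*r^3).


m = 5.03 x 10^12 = 5030000000000 A.m^2
2m = 10060000000000 A.m^2
r^3 = 1587^3 = 3996969003
B = (4pi*10^-7) * 10060000000000 / (4*pi * 3996969003) * 1e9
= 12641768.838045 / 50227393825.8 * 1e9
= 251690.7185 nT

251690.7185


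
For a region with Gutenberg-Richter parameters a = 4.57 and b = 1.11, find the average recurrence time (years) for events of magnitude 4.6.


log10(N) = 4.57 - 1.11*4.6 = -0.536
N = 10^-0.536 = 0.291072
T = 1/N = 1/0.291072 = 3.4356 years

3.4356


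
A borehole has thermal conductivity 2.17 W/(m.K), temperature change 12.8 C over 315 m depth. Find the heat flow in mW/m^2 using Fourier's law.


q = k * dT / dz * 1000
= 2.17 * 12.8 / 315 * 1000
= 0.088178 * 1000
= 88.1778 mW/m^2

88.1778


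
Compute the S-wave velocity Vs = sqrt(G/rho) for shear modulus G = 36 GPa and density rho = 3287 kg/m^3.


Convert G to Pa: G = 36e9 Pa
Compute G/rho = 36e9 / 3287 = 10952236.0815
Vs = sqrt(10952236.0815) = 3309.42 m/s

3309.42


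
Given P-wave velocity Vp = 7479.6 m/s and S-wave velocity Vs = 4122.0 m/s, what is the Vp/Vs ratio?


Vp/Vs = 7479.6 / 4122.0
= 1.8146

1.8146


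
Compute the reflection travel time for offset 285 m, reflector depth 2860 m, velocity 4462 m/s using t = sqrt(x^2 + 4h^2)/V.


x^2 + 4h^2 = 285^2 + 4*2860^2 = 81225 + 32718400 = 32799625
sqrt(32799625) = 5727.0957
t = 5727.0957 / 4462 = 1.2835 s

1.2835


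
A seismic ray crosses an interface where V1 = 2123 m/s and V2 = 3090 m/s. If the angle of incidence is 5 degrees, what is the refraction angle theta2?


sin(theta1) = sin(5 deg) = 0.087156
sin(theta2) = V2/V1 * sin(theta1) = 3090/2123 * 0.087156 = 0.126854
theta2 = arcsin(0.126854) = 7.2878 degrees

7.2878


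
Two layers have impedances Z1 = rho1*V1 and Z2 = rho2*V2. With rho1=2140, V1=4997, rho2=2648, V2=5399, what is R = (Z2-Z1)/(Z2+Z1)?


Z1 = 2140 * 4997 = 10693580
Z2 = 2648 * 5399 = 14296552
R = (14296552 - 10693580) / (14296552 + 10693580) = 3602972 / 24990132 = 0.1442

0.1442


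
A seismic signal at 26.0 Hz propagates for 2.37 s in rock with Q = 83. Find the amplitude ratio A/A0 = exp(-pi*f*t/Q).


pi*f*t/Q = pi*26.0*2.37/83 = 2.332349
A/A0 = exp(-2.332349) = 0.097067

0.097067


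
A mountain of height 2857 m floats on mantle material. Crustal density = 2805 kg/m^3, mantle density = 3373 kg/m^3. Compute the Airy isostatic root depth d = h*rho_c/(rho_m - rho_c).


rho_m - rho_c = 3373 - 2805 = 568
d = 2857 * 2805 / 568
= 8013885 / 568
= 14108.95 m

14108.95


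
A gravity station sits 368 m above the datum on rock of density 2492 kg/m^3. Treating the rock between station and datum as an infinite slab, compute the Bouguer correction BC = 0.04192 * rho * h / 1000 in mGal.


BC = 0.04192 * rho * h / 1000
= 0.04192 * 2492 * 368 / 1000
= 38.443 mGal

38.443


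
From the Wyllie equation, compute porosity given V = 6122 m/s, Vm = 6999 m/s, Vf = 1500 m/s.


1/V - 1/Vm = 1/6122 - 1/6999 = 2.047e-05
1/Vf - 1/Vm = 1/1500 - 1/6999 = 0.00052379
phi = 2.047e-05 / 0.00052379 = 0.0391

0.0391


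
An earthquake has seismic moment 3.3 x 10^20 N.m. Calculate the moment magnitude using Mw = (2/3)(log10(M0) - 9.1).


log10(M0) = log10(3.3 x 10^20) = 20.5185
Mw = 2/3 * (20.5185 - 9.1)
= 2/3 * 11.4185
= 7.61

7.61


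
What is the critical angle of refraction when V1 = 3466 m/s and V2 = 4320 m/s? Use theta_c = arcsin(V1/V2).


V1/V2 = 3466/4320 = 0.802315
theta_c = arcsin(0.802315) = 53.3517 degrees

53.3517


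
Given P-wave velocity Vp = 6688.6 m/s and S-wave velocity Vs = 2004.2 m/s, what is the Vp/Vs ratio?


Vp/Vs = 6688.6 / 2004.2
= 3.3373

3.3373


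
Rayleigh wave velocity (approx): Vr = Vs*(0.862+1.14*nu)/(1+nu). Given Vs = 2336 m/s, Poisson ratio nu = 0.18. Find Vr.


Numerator factor = 0.862 + 1.14*0.18 = 1.0672
Denominator = 1 + 0.18 = 1.18
Vr = 2336 * 1.0672 / 1.18 = 2112.69 m/s

2112.69


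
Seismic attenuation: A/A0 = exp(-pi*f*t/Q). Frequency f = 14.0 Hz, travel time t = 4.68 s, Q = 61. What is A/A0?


pi*f*t/Q = pi*14.0*4.68/61 = 3.37438
A/A0 = exp(-3.37438) = 0.034239

0.034239


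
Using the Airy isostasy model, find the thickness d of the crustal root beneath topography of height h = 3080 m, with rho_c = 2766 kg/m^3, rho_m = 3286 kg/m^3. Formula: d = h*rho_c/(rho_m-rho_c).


rho_m - rho_c = 3286 - 2766 = 520
d = 3080 * 2766 / 520
= 8519280 / 520
= 16383.23 m

16383.23


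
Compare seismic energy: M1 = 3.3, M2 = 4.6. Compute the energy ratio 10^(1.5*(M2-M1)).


M2 - M1 = 4.6 - 3.3 = 1.3
1.5 * 1.3 = 1.95
ratio = 10^1.95 = 89.13

89.13


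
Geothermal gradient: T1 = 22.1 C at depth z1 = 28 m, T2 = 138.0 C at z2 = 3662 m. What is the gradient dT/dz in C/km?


dT = 138.0 - 22.1 = 115.9 C
dz = 3662 - 28 = 3634 m
gradient = dT/dz * 1000 = 115.9/3634 * 1000 = 31.8932 C/km

31.8932


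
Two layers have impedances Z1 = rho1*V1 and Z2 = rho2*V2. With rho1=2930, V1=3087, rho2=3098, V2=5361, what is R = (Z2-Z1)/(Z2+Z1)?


Z1 = 2930 * 3087 = 9044910
Z2 = 3098 * 5361 = 16608378
R = (16608378 - 9044910) / (16608378 + 9044910) = 7563468 / 25653288 = 0.2948

0.2948


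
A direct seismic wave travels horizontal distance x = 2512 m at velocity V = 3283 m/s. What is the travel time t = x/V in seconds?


t = x / V
= 2512 / 3283
= 0.7652 s

0.7652


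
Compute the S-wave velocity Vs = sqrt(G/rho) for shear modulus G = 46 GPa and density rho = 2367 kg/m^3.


Convert G to Pa: G = 46e9 Pa
Compute G/rho = 46e9 / 2367 = 19433882.5518
Vs = sqrt(19433882.5518) = 4408.39 m/s

4408.39


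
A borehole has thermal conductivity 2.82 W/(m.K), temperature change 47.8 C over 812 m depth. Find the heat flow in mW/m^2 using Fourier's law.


q = k * dT / dz * 1000
= 2.82 * 47.8 / 812 * 1000
= 0.166005 * 1000
= 166.0049 mW/m^2

166.0049


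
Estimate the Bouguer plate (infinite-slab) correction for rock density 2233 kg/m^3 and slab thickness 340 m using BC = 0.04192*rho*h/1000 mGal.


BC = 0.04192 * rho * h / 1000
= 0.04192 * 2233 * 340 / 1000
= 31.8265 mGal

31.8265


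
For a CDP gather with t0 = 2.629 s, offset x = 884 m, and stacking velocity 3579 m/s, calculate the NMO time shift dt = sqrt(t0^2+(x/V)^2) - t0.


x/Vnmo = 884/3579 = 0.246996
(x/Vnmo)^2 = 0.061007
t0^2 = 6.911641
sqrt(6.911641 + 0.061007) = 2.640577
dt = 2.640577 - 2.629 = 0.011577

0.011577


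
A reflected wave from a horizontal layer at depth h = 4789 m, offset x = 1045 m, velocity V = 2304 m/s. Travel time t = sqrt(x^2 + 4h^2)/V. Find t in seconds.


x^2 + 4h^2 = 1045^2 + 4*4789^2 = 1092025 + 91738084 = 92830109
sqrt(92830109) = 9634.8383
t = 9634.8383 / 2304 = 4.1818 s

4.1818


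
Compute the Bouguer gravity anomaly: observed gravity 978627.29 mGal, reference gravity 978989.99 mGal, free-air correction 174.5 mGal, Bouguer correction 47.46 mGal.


BA = g_obs - g_ref + FAC - BC
= 978627.29 - 978989.99 + 174.5 - 47.46
= -235.66 mGal

-235.66


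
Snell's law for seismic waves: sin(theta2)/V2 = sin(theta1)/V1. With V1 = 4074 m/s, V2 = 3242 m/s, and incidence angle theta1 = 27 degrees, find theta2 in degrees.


sin(theta1) = sin(27 deg) = 0.45399
sin(theta2) = V2/V1 * sin(theta1) = 3242/4074 * 0.45399 = 0.361276
theta2 = arcsin(0.361276) = 21.1786 degrees

21.1786


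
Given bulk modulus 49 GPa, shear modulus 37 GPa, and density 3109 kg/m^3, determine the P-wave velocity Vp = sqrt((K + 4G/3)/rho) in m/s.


First compute the effective modulus:
K + 4G/3 = 49e9 + 4*37e9/3 = 98333333333.33 Pa
Then divide by density:
98333333333.33 / 3109 = 31628605.1249 Pa/(kg/m^3)
Take the square root:
Vp = sqrt(31628605.1249) = 5623.93 m/s

5623.93


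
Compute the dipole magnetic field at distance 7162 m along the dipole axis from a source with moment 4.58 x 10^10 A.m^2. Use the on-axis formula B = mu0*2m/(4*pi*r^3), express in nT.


m = 4.58 x 10^10 = 45800000000 A.m^2
2m = 91600000000 A.m^2
r^3 = 7162^3 = 367369375528
B = (4pi*10^-7) * 91600000000 / (4*pi * 367369375528) * 1e9
= 115107.954828 / 4616499725250.54 * 1e9
= 24.934 nT

24.934


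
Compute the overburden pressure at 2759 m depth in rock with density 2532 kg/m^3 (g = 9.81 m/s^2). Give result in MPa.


P = rho * g * z / 1e6
= 2532 * 9.81 * 2759 / 1e6
= 68530580.28 / 1e6
= 68.5306 MPa

68.5306


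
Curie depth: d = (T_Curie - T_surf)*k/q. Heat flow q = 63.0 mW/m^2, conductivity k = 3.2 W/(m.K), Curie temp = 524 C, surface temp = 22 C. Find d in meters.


T_Curie - T_surf = 524 - 22 = 502 C
Convert q to W/m^2: 63.0 mW/m^2 = 0.063 W/m^2
d = 502 * 3.2 / 0.063 = 25498.41 m

25498.41


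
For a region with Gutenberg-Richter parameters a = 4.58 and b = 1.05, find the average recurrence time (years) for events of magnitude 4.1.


log10(N) = 4.58 - 1.05*4.1 = 0.275
N = 10^0.275 = 1.883649
T = 1/N = 1/1.883649 = 0.5309 years

0.5309


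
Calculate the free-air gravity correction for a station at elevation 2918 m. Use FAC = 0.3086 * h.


FAC = 0.3086 * h
= 0.3086 * 2918
= 900.4948 mGal

900.4948


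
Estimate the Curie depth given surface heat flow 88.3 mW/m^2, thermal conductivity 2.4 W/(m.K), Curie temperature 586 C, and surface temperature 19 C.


T_Curie - T_surf = 586 - 19 = 567 C
Convert q to W/m^2: 88.3 mW/m^2 = 0.0883 W/m^2
d = 567 * 2.4 / 0.0883 = 15411.1 m

15411.1


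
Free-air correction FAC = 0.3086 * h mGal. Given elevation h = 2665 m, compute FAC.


FAC = 0.3086 * h
= 0.3086 * 2665
= 822.419 mGal

822.419


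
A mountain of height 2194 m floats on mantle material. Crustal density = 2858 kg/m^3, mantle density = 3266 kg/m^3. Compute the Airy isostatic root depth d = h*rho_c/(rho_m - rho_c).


rho_m - rho_c = 3266 - 2858 = 408
d = 2194 * 2858 / 408
= 6270452 / 408
= 15368.75 m

15368.75


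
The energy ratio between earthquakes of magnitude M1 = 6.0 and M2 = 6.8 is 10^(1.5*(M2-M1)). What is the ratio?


M2 - M1 = 6.8 - 6.0 = 0.8
1.5 * 0.8 = 1.2
ratio = 10^1.2 = 15.85

15.85


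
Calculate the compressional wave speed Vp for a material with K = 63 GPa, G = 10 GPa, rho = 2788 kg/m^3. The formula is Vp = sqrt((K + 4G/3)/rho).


First compute the effective modulus:
K + 4G/3 = 63e9 + 4*10e9/3 = 76333333333.33 Pa
Then divide by density:
76333333333.33 / 2788 = 27379244.3807 Pa/(kg/m^3)
Take the square root:
Vp = sqrt(27379244.3807) = 5232.52 m/s

5232.52


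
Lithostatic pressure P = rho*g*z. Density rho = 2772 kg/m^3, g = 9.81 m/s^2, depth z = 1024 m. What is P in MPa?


P = rho * g * z / 1e6
= 2772 * 9.81 * 1024 / 1e6
= 27845959.68 / 1e6
= 27.846 MPa

27.846


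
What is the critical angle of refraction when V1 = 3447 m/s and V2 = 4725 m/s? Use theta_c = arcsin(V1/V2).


V1/V2 = 3447/4725 = 0.729524
theta_c = arcsin(0.729524) = 46.8465 degrees

46.8465


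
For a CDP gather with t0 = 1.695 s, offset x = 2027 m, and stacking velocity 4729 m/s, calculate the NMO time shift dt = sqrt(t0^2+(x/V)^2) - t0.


x/Vnmo = 2027/4729 = 0.428632
(x/Vnmo)^2 = 0.183725
t0^2 = 2.873025
sqrt(2.873025 + 0.183725) = 1.748356
dt = 1.748356 - 1.695 = 0.053356

0.053356


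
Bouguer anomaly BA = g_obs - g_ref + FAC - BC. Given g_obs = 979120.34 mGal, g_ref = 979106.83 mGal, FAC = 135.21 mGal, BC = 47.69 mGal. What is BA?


BA = g_obs - g_ref + FAC - BC
= 979120.34 - 979106.83 + 135.21 - 47.69
= 101.03 mGal

101.03


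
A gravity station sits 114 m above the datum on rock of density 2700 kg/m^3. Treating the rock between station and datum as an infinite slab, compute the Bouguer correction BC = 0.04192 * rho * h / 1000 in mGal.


BC = 0.04192 * rho * h / 1000
= 0.04192 * 2700 * 114 / 1000
= 12.903 mGal

12.903


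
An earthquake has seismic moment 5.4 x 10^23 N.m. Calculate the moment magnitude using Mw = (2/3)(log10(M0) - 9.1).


log10(M0) = log10(5.4 x 10^23) = 23.7324
Mw = 2/3 * (23.7324 - 9.1)
= 2/3 * 14.6324
= 9.75

9.75


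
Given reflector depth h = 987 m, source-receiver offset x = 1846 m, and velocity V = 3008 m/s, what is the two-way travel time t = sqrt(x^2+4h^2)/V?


x^2 + 4h^2 = 1846^2 + 4*987^2 = 3407716 + 3896676 = 7304392
sqrt(7304392) = 2702.6639
t = 2702.6639 / 3008 = 0.8985 s

0.8985


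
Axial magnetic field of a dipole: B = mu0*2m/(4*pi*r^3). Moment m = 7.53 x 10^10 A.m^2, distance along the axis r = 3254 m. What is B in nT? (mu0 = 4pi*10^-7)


m = 7.53 x 10^10 = 75300000000 A.m^2
2m = 150600000000 A.m^2
r^3 = 3254^3 = 34455031064
B = (4pi*10^-7) * 150600000000 / (4*pi * 34455031064) * 1e9
= 189249.541452 / 432974689879.48 * 1e9
= 437.0915 nT

437.0915


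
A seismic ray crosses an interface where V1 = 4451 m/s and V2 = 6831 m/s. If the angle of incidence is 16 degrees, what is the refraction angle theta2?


sin(theta1) = sin(16 deg) = 0.275637
sin(theta2) = V2/V1 * sin(theta1) = 6831/4451 * 0.275637 = 0.423024
theta2 = arcsin(0.423024) = 25.0256 degrees

25.0256


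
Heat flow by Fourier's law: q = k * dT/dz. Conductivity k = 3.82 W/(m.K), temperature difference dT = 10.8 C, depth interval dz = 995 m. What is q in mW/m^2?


q = k * dT / dz * 1000
= 3.82 * 10.8 / 995 * 1000
= 0.041463 * 1000
= 41.4633 mW/m^2

41.4633


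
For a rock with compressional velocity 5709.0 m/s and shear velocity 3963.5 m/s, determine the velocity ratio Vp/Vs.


Vp/Vs = 5709.0 / 3963.5
= 1.4404

1.4404


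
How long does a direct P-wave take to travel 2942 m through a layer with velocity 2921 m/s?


t = x / V
= 2942 / 2921
= 1.0072 s

1.0072


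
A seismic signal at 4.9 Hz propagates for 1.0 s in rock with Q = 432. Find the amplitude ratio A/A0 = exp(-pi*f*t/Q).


pi*f*t/Q = pi*4.9*1.0/432 = 0.035634
A/A0 = exp(-0.035634) = 0.964994

0.964994


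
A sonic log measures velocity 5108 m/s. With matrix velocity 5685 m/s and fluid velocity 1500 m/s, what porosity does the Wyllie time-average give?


1/V - 1/Vm = 1/5108 - 1/5685 = 1.987e-05
1/Vf - 1/Vm = 1/1500 - 1/5685 = 0.00049077
phi = 1.987e-05 / 0.00049077 = 0.0405

0.0405


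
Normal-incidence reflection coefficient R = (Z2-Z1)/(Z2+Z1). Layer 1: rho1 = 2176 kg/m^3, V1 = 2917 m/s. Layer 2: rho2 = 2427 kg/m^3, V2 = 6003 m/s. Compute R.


Z1 = 2176 * 2917 = 6347392
Z2 = 2427 * 6003 = 14569281
R = (14569281 - 6347392) / (14569281 + 6347392) = 8221889 / 20916673 = 0.3931

0.3931


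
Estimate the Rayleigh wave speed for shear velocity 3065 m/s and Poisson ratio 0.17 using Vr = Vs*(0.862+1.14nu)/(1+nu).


Numerator factor = 0.862 + 1.14*0.17 = 1.0558
Denominator = 1 + 0.17 = 1.17
Vr = 3065 * 1.0558 / 1.17 = 2765.84 m/s

2765.84


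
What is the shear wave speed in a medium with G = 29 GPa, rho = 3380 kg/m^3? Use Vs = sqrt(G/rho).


Convert G to Pa: G = 29e9 Pa
Compute G/rho = 29e9 / 3380 = 8579881.6568
Vs = sqrt(8579881.6568) = 2929.14 m/s

2929.14


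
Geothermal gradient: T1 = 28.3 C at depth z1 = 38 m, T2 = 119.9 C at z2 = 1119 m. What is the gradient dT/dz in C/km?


dT = 119.9 - 28.3 = 91.6 C
dz = 1119 - 38 = 1081 m
gradient = dT/dz * 1000 = 91.6/1081 * 1000 = 84.7364 C/km

84.7364


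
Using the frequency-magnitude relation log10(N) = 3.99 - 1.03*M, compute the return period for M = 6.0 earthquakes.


log10(N) = 3.99 - 1.03*6.0 = -2.19
N = 10^-2.19 = 0.006457
T = 1/N = 1/0.006457 = 154.8817 years

154.8817


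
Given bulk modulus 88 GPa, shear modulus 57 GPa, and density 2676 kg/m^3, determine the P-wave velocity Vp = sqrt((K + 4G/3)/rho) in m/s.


First compute the effective modulus:
K + 4G/3 = 88e9 + 4*57e9/3 = 164000000000.0 Pa
Then divide by density:
164000000000.0 / 2676 = 61285500.7474 Pa/(kg/m^3)
Take the square root:
Vp = sqrt(61285500.7474) = 7828.51 m/s

7828.51


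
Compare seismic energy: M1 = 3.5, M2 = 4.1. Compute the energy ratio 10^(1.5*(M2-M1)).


M2 - M1 = 4.1 - 3.5 = 0.6
1.5 * 0.6 = 0.9
ratio = 10^0.9 = 7.94

7.94


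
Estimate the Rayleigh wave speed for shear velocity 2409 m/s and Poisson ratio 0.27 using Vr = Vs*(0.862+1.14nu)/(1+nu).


Numerator factor = 0.862 + 1.14*0.27 = 1.1698
Denominator = 1 + 0.27 = 1.27
Vr = 2409 * 1.1698 / 1.27 = 2218.94 m/s

2218.94


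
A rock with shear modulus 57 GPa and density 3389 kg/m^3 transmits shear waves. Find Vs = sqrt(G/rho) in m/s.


Convert G to Pa: G = 57e9 Pa
Compute G/rho = 57e9 / 3389 = 16819120.6846
Vs = sqrt(16819120.6846) = 4101.11 m/s

4101.11


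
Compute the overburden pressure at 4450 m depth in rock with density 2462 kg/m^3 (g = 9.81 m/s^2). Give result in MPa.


P = rho * g * z / 1e6
= 2462 * 9.81 * 4450 / 1e6
= 107477379.0 / 1e6
= 107.4774 MPa

107.4774


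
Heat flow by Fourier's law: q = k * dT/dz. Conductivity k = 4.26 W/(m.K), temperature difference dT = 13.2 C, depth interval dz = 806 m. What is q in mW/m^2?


q = k * dT / dz * 1000
= 4.26 * 13.2 / 806 * 1000
= 0.069767 * 1000
= 69.7667 mW/m^2

69.7667


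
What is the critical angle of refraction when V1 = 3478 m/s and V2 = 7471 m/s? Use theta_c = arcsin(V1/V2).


V1/V2 = 3478/7471 = 0.465533
theta_c = arcsin(0.465533) = 27.7447 degrees

27.7447


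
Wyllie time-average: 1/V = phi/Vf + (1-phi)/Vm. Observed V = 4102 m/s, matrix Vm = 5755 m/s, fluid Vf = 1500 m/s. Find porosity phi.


1/V - 1/Vm = 1/4102 - 1/5755 = 7.002e-05
1/Vf - 1/Vm = 1/1500 - 1/5755 = 0.0004929
phi = 7.002e-05 / 0.0004929 = 0.1421

0.1421


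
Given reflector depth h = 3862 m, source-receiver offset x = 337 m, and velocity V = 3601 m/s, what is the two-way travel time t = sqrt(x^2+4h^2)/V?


x^2 + 4h^2 = 337^2 + 4*3862^2 = 113569 + 59660176 = 59773745
sqrt(59773745) = 7731.3482
t = 7731.3482 / 3601 = 2.147 s

2.147


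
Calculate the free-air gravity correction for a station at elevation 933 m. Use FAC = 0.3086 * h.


FAC = 0.3086 * h
= 0.3086 * 933
= 287.9238 mGal

287.9238


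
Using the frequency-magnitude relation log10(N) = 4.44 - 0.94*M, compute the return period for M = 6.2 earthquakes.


log10(N) = 4.44 - 0.94*6.2 = -1.388
N = 10^-1.388 = 0.040926
T = 1/N = 1/0.040926 = 24.4343 years

24.4343


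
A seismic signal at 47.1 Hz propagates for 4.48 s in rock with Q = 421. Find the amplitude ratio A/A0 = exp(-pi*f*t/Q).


pi*f*t/Q = pi*47.1*4.48/421 = 1.574587
A/A0 = exp(-1.574587) = 0.207093

0.207093


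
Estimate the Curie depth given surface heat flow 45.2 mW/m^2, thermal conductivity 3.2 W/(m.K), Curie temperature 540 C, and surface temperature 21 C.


T_Curie - T_surf = 540 - 21 = 519 C
Convert q to W/m^2: 45.2 mW/m^2 = 0.0452 W/m^2
d = 519 * 3.2 / 0.0452 = 36743.36 m

36743.36


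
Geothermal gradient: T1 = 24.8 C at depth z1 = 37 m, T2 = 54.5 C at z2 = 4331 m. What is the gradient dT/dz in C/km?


dT = 54.5 - 24.8 = 29.7 C
dz = 4331 - 37 = 4294 m
gradient = dT/dz * 1000 = 29.7/4294 * 1000 = 6.9166 C/km

6.9166


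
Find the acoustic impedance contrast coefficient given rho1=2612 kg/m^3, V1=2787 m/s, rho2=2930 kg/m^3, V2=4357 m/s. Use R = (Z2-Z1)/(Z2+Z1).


Z1 = 2612 * 2787 = 7279644
Z2 = 2930 * 4357 = 12766010
R = (12766010 - 7279644) / (12766010 + 7279644) = 5486366 / 20045654 = 0.2737

0.2737


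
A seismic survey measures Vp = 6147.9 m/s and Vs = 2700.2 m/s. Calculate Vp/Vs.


Vp/Vs = 6147.9 / 2700.2
= 2.2768

2.2768


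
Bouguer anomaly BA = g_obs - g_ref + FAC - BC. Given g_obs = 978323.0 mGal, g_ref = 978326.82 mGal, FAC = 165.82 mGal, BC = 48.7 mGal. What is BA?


BA = g_obs - g_ref + FAC - BC
= 978323.0 - 978326.82 + 165.82 - 48.7
= 113.3 mGal

113.3


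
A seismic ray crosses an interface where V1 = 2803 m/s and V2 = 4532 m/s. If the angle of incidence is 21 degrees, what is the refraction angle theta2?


sin(theta1) = sin(21 deg) = 0.358368
sin(theta2) = V2/V1 * sin(theta1) = 4532/2803 * 0.358368 = 0.579423
theta2 = arcsin(0.579423) = 35.41 degrees

35.41


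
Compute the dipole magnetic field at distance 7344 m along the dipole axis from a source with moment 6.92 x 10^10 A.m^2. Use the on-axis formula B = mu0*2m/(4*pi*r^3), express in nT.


m = 6.92 x 10^10 = 69200000000 A.m^2
2m = 138400000000 A.m^2
r^3 = 7344^3 = 396093763584
B = (4pi*10^-7) * 138400000000 / (4*pi * 396093763584) * 1e9
= 173918.569303 / 4977461031232.91 * 1e9
= 34.9412 nT

34.9412


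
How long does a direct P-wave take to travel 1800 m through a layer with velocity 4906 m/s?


t = x / V
= 1800 / 4906
= 0.3669 s

0.3669


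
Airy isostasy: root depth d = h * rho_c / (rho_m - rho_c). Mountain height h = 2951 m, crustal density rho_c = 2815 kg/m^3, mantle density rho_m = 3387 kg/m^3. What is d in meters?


rho_m - rho_c = 3387 - 2815 = 572
d = 2951 * 2815 / 572
= 8307065 / 572
= 14522.84 m

14522.84


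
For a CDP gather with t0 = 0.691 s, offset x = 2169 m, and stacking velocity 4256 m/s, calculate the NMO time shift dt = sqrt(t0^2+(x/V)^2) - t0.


x/Vnmo = 2169/4256 = 0.509633
(x/Vnmo)^2 = 0.259726
t0^2 = 0.477481
sqrt(0.477481 + 0.259726) = 0.858608
dt = 0.858608 - 0.691 = 0.167608

0.167608


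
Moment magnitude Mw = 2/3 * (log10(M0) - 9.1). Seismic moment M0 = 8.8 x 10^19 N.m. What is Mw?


log10(M0) = log10(8.8 x 10^19) = 19.9445
Mw = 2/3 * (19.9445 - 9.1)
= 2/3 * 10.8445
= 7.23

7.23
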